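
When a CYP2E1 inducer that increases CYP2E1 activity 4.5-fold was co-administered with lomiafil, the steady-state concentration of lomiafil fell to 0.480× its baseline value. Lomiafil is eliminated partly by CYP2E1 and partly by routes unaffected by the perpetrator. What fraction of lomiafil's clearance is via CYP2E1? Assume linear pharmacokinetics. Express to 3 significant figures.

Let x = fm,CYP2E1. Because steady-state concentration ∝ 1/CL, relative clearance rose to 1/0.480 = 2.083.
Only the CYP2E1 route changed, so 2.083 = x·4.5 + (1 − x), giving x = 0.310.

0.310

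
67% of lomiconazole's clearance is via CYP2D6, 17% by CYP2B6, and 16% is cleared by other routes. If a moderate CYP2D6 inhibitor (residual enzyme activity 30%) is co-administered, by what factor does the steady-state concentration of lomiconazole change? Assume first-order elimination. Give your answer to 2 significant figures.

1.9

CYP2D6: 0.67 × 0.3 = 0.201
CYP2B6: 0.17 (unchanged)
Other: 0.16 (unchanged)
New clearance relative to baseline: 0.201 + 0.17 + 0.16 = 0.531.
Since steady-state concentration ∝ 1/CL, the ratio is 1 / 0.531 = 1.9.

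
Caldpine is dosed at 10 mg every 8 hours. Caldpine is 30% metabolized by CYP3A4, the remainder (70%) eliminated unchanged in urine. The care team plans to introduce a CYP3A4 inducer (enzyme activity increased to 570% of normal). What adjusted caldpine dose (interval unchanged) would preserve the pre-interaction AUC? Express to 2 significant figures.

24 mg

The CYP3A4 pathway (30% of clearance) rises to 5.7× activity: 0.3 × 5.7 = 1.71.
Non-CYP routes (70%) are unchanged.
New clearance relative to baseline: 1.71 + 0.7 = 2.41.
Css,avg = (dose rate)/CL, so holding Css fixed requires dose ∝ CL: 10 × 2.41 = 24 mg.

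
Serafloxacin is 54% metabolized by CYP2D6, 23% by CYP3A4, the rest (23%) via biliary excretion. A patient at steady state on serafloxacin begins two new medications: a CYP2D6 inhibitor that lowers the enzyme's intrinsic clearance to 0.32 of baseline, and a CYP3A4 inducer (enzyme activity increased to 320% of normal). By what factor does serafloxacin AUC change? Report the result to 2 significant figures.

0.88

CYP2D6: 0.54 × 0.32 = 0.1728
CYP3A4: 0.23 × 3.2 = 0.736
Other: 0.23 (unchanged)
Relative clearance = 0.1728 + 0.736 + 0.23 = 1.1388.
Net AUC ratio = 1 / 1.1388 = 0.88.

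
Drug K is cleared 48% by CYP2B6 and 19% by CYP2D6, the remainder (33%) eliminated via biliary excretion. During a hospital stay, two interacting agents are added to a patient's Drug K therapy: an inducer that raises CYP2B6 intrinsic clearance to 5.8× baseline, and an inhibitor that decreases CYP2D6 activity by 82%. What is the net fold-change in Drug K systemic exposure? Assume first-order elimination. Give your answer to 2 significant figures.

0.32

The CYP2B6 pathway (48% of clearance) rises to 5.8× activity: 0.48 × 5.8 = 2.784.
The CYP2D6 pathway (19% of clearance) is reduced to 0.18× activity: 0.19 × 0.18 = 0.0342.
Non-CYP routes (33%) are unchanged.
Relative clearance = 2.784 + 0.0342 + 0.33 = 3.1482.
Because systemic exposure varies inversely with clearance, the combined effect is 1 / 3.1482 = 0.32.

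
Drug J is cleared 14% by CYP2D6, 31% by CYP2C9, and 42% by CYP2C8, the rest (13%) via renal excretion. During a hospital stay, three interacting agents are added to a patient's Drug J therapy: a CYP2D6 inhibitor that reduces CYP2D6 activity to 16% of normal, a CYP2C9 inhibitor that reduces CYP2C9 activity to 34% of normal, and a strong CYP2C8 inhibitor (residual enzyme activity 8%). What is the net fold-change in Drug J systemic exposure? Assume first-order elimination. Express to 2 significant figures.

3.4

The CYP2D6 pathway (14% of clearance) is reduced to 0.16× activity: 0.14 × 0.16 = 0.0224.
The CYP2C9 pathway (31% of clearance) is reduced to 0.34× activity: 0.31 × 0.34 = 0.1054.
The CYP2C8 pathway (42% of clearance) falls to 0.08× activity: 0.42 × 0.08 = 0.0336.
The remaining 13% of clearance is unaffected.
Relative clearance = 0.0224 + 0.1054 + 0.0336 + 0.13 = 0.2914.
Because systemic exposure varies inversely with clearance, the combined effect is 1 / 0.2914 = 3.4.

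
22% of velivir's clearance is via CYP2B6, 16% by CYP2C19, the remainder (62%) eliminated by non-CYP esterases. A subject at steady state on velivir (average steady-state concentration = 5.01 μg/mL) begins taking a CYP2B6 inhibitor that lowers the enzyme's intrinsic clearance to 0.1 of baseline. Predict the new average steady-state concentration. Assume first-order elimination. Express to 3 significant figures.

CYP2B6: 0.22 × 0.1 = 0.022
CYP2C19: 0.16 (unchanged)
Other: 0.62 (unchanged)
New clearance relative to baseline: 0.022 + 0.16 + 0.62 = 0.802.
New average steady-state concentration = baseline ÷ relative clearance = 5.01 / 0.802 = 6.25 μg/mL.

6.25 μg/mL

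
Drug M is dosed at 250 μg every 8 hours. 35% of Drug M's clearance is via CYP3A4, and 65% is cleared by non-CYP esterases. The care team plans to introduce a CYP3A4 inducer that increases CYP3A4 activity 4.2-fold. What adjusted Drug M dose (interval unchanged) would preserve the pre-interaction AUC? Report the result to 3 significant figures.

530 μg

CYP3A4: 0.35 × 4.2 = 1.47
Other: 0.65 (unchanged)
Relative clearance = 1.47 + 0.65 = 2.12.
Css,avg = (dose rate)/CL, so holding Css fixed requires dose ∝ CL: 250 × 2.12 = 530 μg.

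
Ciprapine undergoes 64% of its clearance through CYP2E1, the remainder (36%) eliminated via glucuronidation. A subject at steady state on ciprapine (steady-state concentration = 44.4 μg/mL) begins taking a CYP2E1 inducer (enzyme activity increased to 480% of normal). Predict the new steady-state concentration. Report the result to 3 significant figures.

The CYP2E1 pathway (64% of clearance) increases to 4.8× activity: 0.64 × 4.8 = 3.072.
Non-CYP routes (36%) are unchanged.
CL_new/CL_old = 3.072 + 0.36 = 3.432.
New steady-state concentration = baseline ÷ relative clearance = 44.4 / 3.432 = 12.9 μg/mL.

12.9 μg/mL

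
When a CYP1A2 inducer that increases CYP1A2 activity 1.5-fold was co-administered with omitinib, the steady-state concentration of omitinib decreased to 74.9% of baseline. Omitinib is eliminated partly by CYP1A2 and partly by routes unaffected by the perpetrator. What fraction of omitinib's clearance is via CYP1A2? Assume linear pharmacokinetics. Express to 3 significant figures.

Let fm be the CYP1A2 fraction. New clearance relative to baseline = fm × 1.5 + (1 − fm).
Steady-state concentration ratio = 1 / (new CL fraction), so new CL fraction = 1 / 0.749 = 1.335.
fm × 1.5 + 1 − fm = 1.335  ⇒  fm × (1.5 − 1) = 0.3351  ⇒  fm = 0.670.

0.670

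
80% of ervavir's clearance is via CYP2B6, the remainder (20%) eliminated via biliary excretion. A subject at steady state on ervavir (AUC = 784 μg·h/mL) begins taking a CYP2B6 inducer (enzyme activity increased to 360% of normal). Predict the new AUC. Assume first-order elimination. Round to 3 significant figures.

255 μg·h/mL

The CYP2B6 pathway (80% of clearance) rises to 3.6× activity: 0.8 × 3.6 = 2.88.
Non-CYP routes (20%) are unchanged.
New clearance relative to baseline: 2.88 + 0.2 = 3.08.
New AUC = baseline ÷ relative clearance = 784 / 3.08 = 255 μg·h/mL.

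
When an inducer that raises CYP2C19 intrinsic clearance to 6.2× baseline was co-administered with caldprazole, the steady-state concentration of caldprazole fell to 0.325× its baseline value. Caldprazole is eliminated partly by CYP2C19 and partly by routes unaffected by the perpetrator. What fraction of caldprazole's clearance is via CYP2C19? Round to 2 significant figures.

0.40

Let fm be the CYP2C19 fraction. New clearance relative to baseline = fm × 6.2 + (1 − fm).
Steady-state concentration ratio = 1 / (new CL fraction), so new CL fraction = 1 / 0.325 = 3.077.
fm × 6.2 + 1 − fm = 3.077  ⇒  fm × (6.2 − 1) = 2.077  ⇒  fm = 0.40.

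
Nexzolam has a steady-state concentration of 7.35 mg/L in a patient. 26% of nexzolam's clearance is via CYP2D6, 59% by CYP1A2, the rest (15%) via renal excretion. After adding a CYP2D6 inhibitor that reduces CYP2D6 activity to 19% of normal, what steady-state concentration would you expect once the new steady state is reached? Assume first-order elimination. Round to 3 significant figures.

9.31 mg/L

The CYP2D6 pathway (26% of clearance) drops to 0.19× activity: 0.26 × 0.19 = 0.0494.
CYP1A2 (59%) and the residual 15% are unaffected.
CL_new/CL_old = 0.0494 + 0.59 + 0.15 = 0.7894.
With dosing unchanged, steady-state concentration scales as 1/CL: 7.35 / 0.7894 = 9.31 mg/L.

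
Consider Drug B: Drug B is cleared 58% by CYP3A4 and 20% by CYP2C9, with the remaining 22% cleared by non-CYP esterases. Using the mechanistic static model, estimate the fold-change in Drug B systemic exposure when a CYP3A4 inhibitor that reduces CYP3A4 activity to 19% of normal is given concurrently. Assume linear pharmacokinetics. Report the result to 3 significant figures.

1.89

CYP3A4: 0.58 × 0.19 = 0.1102
CYP2C9: 0.2 (unchanged)
Other: 0.22 (unchanged)
CL_new/CL_old = 0.1102 + 0.2 + 0.22 = 0.5302.
Systemic exposure is inversely proportional to clearance, so the fold-change is 1 / 0.5302 = 1.89.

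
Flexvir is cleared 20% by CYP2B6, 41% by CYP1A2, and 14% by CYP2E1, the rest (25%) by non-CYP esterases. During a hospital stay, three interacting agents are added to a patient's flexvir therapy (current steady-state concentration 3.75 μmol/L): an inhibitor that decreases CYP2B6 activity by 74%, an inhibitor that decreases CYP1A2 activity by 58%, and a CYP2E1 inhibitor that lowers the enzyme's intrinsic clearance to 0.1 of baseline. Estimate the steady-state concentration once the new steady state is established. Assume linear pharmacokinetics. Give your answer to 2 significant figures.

The CYP2B6 pathway (20% of clearance) drops to 0.26× activity: 0.2 × 0.26 = 0.052.
The CYP1A2 pathway (41% of clearance) drops to 0.42× activity: 0.41 × 0.42 = 0.1722.
The CYP2E1 pathway (14% of clearance) is reduced to 0.1× activity: 0.14 × 0.1 = 0.014.
The remaining 25% of clearance is unaffected.
New clearance relative to baseline: 0.052 + 0.1722 + 0.014 + 0.25 = 0.4882.
Steady-state concentration ∝ 1/CL: new value = 3.75 / 0.4882 = 7.7 μmol/L.

7.7 μmol/L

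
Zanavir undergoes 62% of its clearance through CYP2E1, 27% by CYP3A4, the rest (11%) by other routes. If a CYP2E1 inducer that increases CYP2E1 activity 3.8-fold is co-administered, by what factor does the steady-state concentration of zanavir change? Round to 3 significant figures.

The CYP2E1 pathway (62% of clearance) is boosted to 3.8× activity: 0.62 × 3.8 = 2.356.
CYP3A4 (27%) and the residual 11% are unaffected.
CL_new/CL_old = 2.356 + 0.27 + 0.11 = 2.736.
Steady-state concentration ratio = CL_old/CL_new = 1 / 2.736 = 0.365.

0.365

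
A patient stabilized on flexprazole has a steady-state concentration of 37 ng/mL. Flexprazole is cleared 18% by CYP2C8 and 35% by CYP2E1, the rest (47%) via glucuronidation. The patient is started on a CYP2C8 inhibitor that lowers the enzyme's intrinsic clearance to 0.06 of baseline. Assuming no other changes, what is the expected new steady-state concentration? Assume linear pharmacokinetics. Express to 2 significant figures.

The CYP2C8 pathway (18% of clearance) is reduced to 0.06× activity: 0.18 × 0.06 = 0.0108.
CYP2E1 (35%) and the residual 47% are unaffected.
New clearance relative to baseline: 0.0108 + 0.35 + 0.47 = 0.8308.
With dosing unchanged, steady-state concentration scales as 1/CL: 37 / 0.8308 = 45 ng/mL.

45 ng/mL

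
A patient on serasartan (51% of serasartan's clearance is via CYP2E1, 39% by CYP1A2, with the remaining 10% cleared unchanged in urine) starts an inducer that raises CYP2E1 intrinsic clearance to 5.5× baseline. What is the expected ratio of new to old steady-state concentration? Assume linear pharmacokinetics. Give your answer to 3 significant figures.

0.303

CYP2E1: 0.51 × 5.5 = 2.805
CYP1A2: 0.39 (unchanged)
Other: 0.1 (unchanged)
CL_new/CL_old = 2.805 + 0.39 + 0.1 = 3.295.
Since steady-state concentration ∝ 1/CL, the ratio is 1 / 3.295 = 0.303.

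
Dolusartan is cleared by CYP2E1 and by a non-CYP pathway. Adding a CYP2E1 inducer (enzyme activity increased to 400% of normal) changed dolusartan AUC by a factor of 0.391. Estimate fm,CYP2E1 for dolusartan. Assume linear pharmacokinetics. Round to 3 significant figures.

Call the CYP2E1 fraction fm. After the interaction, CL_new/CL_old = fm × 4 + (1 − fm).
AUC ratio = 1 / (new CL fraction), so new CL fraction = 1 / 0.391 = 2.558.
fm × 4 + 1 − fm = 2.558  ⇒  fm × (4 − 1) = 1.558  ⇒  fm = 0.519.

0.519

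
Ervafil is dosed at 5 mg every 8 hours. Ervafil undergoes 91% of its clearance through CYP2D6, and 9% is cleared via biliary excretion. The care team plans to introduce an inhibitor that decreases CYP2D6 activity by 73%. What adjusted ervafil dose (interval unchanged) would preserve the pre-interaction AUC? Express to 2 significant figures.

1.7 mg

CYP2D6: 0.91 × 0.27 = 0.2457
Other: 0.09 (unchanged)
Relative clearance = 0.2457 + 0.09 = 0.3357.
Exposure is unchanged when dose changes in proportion to clearance. New dose = 5 mg × 0.3357 = 1.7 mg.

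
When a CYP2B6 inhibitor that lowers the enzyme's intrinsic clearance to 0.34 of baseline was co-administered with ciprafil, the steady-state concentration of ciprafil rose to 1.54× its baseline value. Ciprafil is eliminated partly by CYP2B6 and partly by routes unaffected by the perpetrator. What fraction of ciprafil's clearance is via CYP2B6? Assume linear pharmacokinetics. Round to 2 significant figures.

CL'/CL = 1 / 1.54 = 0.6494
0.34·fm + (1 − fm) = 0.6494
fm = (0.6494 − 1) / (0.34 − 1) = 0.53

0.53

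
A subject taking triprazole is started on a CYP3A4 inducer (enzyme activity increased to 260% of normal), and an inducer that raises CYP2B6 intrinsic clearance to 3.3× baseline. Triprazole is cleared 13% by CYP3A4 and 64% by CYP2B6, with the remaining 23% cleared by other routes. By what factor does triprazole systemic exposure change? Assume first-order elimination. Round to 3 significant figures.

0.373

CYP3A4: 0.13 × 2.6 = 0.338
CYP2B6: 0.64 × 3.3 = 2.112
Other: 0.23 (unchanged)
New clearance relative to baseline: 0.338 + 2.112 + 0.23 = 2.68.
Net systemic exposure ratio = 1 / 2.68 = 0.373.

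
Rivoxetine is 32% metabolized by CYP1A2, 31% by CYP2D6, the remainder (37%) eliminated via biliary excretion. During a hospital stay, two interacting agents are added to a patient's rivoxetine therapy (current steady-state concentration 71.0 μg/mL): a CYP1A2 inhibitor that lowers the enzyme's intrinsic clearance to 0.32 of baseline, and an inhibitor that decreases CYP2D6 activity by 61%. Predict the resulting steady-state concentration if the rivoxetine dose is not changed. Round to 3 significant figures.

120 μg/mL

CYP1A2: 0.32 × 0.32 = 0.1024
CYP2D6: 0.31 × 0.39 = 0.1209
Other: 0.37 (unchanged)
New clearance relative to baseline: 0.1024 + 0.1209 + 0.37 = 0.5933.
Dividing the baseline by the relative clearance: 71.0 / 0.5933 = 120 μg/mL.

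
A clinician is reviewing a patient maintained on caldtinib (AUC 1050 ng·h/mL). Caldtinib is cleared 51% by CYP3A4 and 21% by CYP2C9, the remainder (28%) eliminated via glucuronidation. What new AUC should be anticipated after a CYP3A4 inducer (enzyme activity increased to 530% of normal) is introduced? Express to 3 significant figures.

329 ng·h/mL

The CYP3A4 pathway (51% of clearance) rises to 5.3× activity: 0.51 × 5.3 = 2.703.
CYP2C9 (21%) and the residual 28% are unaffected.
Relative clearance = 2.703 + 0.21 + 0.28 = 3.193.
With dosing unchanged, AUC scales as 1/CL: 1050 / 3.193 = 329 ng·h/mL.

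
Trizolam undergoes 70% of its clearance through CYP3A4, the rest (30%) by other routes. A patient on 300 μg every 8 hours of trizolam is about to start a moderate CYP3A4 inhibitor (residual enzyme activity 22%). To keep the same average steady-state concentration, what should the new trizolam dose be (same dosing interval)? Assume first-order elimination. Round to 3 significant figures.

The CYP3A4 pathway (70% of clearance) is reduced to 0.22× activity: 0.7 × 0.22 = 0.154.
The remaining 30% of clearance is unaffected.
CL_new/CL_old = 0.154 + 0.3 = 0.454.
Css,avg = (dose rate)/CL, so holding Css fixed requires dose ∝ CL: 300 × 0.454 = 136 μg.

136 μg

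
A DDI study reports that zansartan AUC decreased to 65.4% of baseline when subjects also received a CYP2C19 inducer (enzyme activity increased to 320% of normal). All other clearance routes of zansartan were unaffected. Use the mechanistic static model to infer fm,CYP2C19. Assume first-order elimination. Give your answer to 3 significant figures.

Let fm be the CYP2C19 fraction. New clearance relative to baseline = fm × 3.2 + (1 − fm).
AUC ratio = 1 / (new CL fraction), so new CL fraction = 1 / 0.654 = 1.529.
fm × 3.2 + 1 − fm = 1.529  ⇒  fm × (3.2 − 1) = 0.5291  ⇒  fm = 0.240.

0.240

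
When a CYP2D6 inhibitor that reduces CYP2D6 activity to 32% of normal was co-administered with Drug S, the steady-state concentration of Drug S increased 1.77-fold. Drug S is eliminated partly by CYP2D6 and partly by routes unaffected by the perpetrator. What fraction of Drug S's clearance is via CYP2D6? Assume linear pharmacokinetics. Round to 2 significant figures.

Write x for the fraction cleared via CYP2D6. The observed steady-state concentration change means clearance fell to 1/1.77 = 0.565 of baseline.
Only the CYP2D6 route changed, so 0.565 = x·0.32 + (1 − x), giving x = 0.64.

0.64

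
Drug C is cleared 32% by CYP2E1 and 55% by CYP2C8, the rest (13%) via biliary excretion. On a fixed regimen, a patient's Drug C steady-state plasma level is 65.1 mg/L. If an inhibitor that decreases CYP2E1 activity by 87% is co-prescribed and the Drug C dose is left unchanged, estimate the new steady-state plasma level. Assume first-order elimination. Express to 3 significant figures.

90.2 mg/L

The CYP2E1 pathway (32% of clearance) drops to 0.13× activity: 0.32 × 0.13 = 0.0416.
CYP2C8 (55%) and the residual 13% are unaffected.
CL_new/CL_old = 0.0416 + 0.55 + 0.13 = 0.7216.
Steady-state plasma level ∝ 1/CL, so new value = 65.1 / 0.7216 = 90.2 mg/L.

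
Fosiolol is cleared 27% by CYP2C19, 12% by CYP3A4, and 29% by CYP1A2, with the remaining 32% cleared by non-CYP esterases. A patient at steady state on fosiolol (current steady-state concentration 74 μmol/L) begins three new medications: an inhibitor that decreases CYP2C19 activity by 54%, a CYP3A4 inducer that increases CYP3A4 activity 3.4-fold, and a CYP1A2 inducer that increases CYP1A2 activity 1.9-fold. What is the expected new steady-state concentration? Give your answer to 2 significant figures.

53 μmol/L

CYP2C19: 0.27 × 0.46 = 0.1242
CYP3A4: 0.12 × 3.4 = 0.408
CYP1A2: 0.29 × 1.9 = 0.551
Other: 0.32 (unchanged)
Relative clearance = 0.1242 + 0.408 + 0.551 + 0.32 = 1.4032.
New steady-state concentration = 74 / 1.4032 = 53 μmol/L (concentration scales inversely with clearance).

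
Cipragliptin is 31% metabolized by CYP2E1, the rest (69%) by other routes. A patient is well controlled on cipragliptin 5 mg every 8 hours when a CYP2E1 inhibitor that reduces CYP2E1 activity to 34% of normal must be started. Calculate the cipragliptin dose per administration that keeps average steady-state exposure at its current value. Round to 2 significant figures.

4.0 mg

The CYP2E1 pathway (31% of clearance) drops to 0.34× activity: 0.31 × 0.34 = 0.1054.
Non-CYP routes (69%) are unchanged.
CL_new/CL_old = 0.1054 + 0.69 = 0.7954.
Exposure is unchanged when dose changes in proportion to clearance. New dose = 5 mg × 0.7954 = 4.0 mg.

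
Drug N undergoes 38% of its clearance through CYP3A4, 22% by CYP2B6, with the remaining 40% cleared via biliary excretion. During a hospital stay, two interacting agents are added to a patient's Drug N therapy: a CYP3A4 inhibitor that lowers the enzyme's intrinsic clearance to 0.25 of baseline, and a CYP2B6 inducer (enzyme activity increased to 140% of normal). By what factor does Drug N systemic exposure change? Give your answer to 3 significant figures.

1.25

CYP3A4: 0.38 × 0.25 = 0.095
CYP2B6: 0.22 × 1.4 = 0.308
Other: 0.4 (unchanged)
CL_new/CL_old = 0.095 + 0.308 + 0.4 = 0.803.
Systemic exposure ∝ 1/CL: fold-change = 1 / 0.803 = 1.25.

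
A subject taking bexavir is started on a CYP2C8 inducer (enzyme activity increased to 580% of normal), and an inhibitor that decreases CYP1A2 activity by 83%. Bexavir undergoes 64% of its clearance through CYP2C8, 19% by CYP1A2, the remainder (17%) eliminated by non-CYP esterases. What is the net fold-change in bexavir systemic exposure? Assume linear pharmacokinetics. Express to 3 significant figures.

0.255

CYP2C8: 0.64 × 5.8 = 3.712
CYP1A2: 0.19 × 0.17 = 0.0323
Other: 0.17 (unchanged)
New clearance relative to baseline: 3.712 + 0.0323 + 0.17 = 3.9143.
Because systemic exposure varies inversely with clearance, the combined effect is 1 / 3.9143 = 0.255.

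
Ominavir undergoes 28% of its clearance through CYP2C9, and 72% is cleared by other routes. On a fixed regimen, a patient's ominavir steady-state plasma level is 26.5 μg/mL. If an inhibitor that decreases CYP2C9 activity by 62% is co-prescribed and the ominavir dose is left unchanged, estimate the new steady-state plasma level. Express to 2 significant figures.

32 μg/mL

CYP2C9: 0.28 × 0.38 = 0.1064
Other: 0.72 (unchanged)
New clearance relative to baseline: 0.1064 + 0.72 = 0.8264.
Steady-state plasma level ∝ 1/CL, so new value = 26.5 / 0.8264 = 32 μg/mL.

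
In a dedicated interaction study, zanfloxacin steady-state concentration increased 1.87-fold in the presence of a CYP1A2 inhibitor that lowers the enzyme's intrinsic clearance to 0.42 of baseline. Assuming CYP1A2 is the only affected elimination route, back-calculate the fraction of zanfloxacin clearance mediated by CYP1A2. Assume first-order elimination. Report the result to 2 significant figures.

0.80

Let fm be the CYP1A2 fraction. New clearance relative to baseline = fm × 0.42 + (1 − fm).
Steady-state concentration ratio = 1 / (new CL fraction), so new CL fraction = 1 / 1.87 = 0.5348.
fm × 0.42 + 1 − fm = 0.5348  ⇒  fm × (0.42 − 1) = −0.4652  ⇒  fm = 0.80.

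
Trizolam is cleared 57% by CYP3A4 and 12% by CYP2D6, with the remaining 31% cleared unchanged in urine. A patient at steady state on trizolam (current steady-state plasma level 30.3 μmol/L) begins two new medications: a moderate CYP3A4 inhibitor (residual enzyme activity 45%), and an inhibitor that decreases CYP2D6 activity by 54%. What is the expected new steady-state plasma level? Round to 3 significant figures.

The CYP3A4 pathway (57% of clearance) is reduced to 0.45× activity: 0.57 × 0.45 = 0.2565.
The CYP2D6 pathway (12% of clearance) falls to 0.46× activity: 0.12 × 0.46 = 0.0552.
The remaining 31% of clearance is unaffected.
Relative clearance = 0.2565 + 0.0552 + 0.31 = 0.6217.
Steady-state plasma level ∝ 1/CL: new value = 30.3 / 0.6217 = 48.7 μmol/L.

48.7 μmol/L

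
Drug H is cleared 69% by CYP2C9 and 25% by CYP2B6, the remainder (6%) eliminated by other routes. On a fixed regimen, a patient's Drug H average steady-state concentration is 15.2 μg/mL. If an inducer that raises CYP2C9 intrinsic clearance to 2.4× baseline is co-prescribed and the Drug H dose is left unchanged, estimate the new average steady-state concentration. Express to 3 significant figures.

The CYP2C9 pathway (69% of clearance) rises to 2.4× activity: 0.69 × 2.4 = 1.656.
CYP2B6 (25%) and the residual 6% are unaffected.
New clearance relative to baseline: 1.656 + 0.25 + 0.06 = 1.966.
With dosing unchanged, average steady-state concentration scales as 1/CL: 15.2 / 1.966 = 7.73 μg/mL.

7.73 μg/mL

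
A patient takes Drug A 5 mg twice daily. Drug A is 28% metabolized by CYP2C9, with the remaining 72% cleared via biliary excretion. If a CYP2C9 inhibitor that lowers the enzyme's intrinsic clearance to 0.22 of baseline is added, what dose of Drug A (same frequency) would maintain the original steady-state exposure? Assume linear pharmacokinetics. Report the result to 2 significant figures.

3.9 mg

The CYP2C9 pathway (28% of clearance) falls to 0.22× activity: 0.28 × 0.22 = 0.0616.
The remaining 72% of clearance is unaffected.
Relative clearance = 0.0616 + 0.72 = 0.7816.
Exposure is unchanged when dose changes in proportion to clearance. New dose = 5 mg × 0.7816 = 3.9 mg.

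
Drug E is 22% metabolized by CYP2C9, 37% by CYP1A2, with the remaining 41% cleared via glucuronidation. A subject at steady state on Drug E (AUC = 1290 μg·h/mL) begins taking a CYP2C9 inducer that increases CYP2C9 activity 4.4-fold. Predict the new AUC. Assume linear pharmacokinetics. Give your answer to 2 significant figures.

The CYP2C9 pathway (22% of clearance) increases to 4.4× activity: 0.22 × 4.4 = 0.968.
CYP1A2 (37%) and the residual 41% are unaffected.
Relative clearance = 0.968 + 0.37 + 0.41 = 1.748.
With dosing unchanged, AUC scales as 1/CL: 1290 / 1.748 = 7.4 × 10² μg·h/mL.

7.4 × 10² μg·h/mL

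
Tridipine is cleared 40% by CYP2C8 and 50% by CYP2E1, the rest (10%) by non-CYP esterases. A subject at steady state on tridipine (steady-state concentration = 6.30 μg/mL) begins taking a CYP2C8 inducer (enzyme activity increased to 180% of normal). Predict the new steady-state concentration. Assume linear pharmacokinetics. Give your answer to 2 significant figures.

The CYP2C8 pathway (40% of clearance) rises to 1.8× activity: 0.4 × 1.8 = 0.72.
CYP2E1 (50%) and the residual 10% are unaffected.
CL_new/CL_old = 0.72 + 0.5 + 0.1 = 1.32.
Steady-state concentration ∝ 1/CL, so new value = 6.30 / 1.32 = 4.8 μg/mL.

4.8 μg/mL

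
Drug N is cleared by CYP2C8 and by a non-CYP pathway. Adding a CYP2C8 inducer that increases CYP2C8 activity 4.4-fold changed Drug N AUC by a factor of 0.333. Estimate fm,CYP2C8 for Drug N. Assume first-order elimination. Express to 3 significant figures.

0.589

Let x = fm,CYP2C8. Because AUC ∝ 1/CL, relative clearance rose to 1/0.333 = 3.003.
Setting x·4.4 + (1 − x) = 3.003 and solving: x = (3.003 − 1)/(4.4 − 1) = 0.589.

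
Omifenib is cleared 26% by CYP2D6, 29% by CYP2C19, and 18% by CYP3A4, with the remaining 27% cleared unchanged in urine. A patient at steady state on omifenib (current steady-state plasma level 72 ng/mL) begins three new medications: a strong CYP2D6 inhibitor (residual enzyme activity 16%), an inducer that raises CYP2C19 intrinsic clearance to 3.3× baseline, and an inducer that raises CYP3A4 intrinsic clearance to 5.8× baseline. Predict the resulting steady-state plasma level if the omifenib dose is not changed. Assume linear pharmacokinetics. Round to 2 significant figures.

The CYP2D6 pathway (26% of clearance) is reduced to 0.16× activity: 0.26 × 0.16 = 0.0416.
The CYP2C19 pathway (29% of clearance) rises to 3.3× activity: 0.29 × 3.3 = 0.957.
The CYP3A4 pathway (18% of clearance) rises to 5.8× activity: 0.18 × 5.8 = 1.044.
Non-CYP routes (27%) are unchanged.
CL_new/CL_old = 0.0416 + 0.957 + 1.044 + 0.27 = 2.3126.
Steady-state plasma level ∝ 1/CL: new value = 72 / 2.3126 = 31 ng/mL.

31 ng/mL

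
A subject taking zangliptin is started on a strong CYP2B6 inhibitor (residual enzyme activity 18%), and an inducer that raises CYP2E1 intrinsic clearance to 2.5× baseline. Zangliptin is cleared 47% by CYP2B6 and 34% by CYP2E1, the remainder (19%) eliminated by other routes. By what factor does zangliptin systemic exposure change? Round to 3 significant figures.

CYP2B6: 0.47 × 0.18 = 0.0846
CYP2E1: 0.34 × 2.5 = 0.85
Other: 0.19 (unchanged)
New clearance relative to baseline: 0.0846 + 0.85 + 0.19 = 1.1246.
Net systemic exposure ratio = 1 / 1.1246 = 0.889.

0.889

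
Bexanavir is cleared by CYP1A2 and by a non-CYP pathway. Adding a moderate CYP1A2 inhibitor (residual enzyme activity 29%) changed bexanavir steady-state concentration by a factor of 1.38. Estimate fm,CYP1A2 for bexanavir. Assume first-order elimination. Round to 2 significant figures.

0.39

Let fm be the CYP1A2 fraction. New clearance relative to baseline = fm × 0.29 + (1 − fm).
Steady-state concentration ratio = 1 / (new CL fraction), so new CL fraction = 1 / 1.38 = 0.7246.
fm × 0.29 + 1 − fm = 0.7246  ⇒  fm × (0.29 − 1) = −0.2754  ⇒  fm = 0.39.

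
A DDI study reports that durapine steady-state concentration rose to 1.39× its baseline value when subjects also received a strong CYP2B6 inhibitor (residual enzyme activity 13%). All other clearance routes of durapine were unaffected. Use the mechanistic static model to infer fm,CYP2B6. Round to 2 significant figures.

Let fm be the CYP2B6 fraction. New clearance relative to baseline = fm × 0.13 + (1 − fm).
Steady-state concentration ratio = 1 / (new CL fraction), so new CL fraction = 1 / 1.39 = 0.7194.
fm × 0.13 + 1 − fm = 0.7194  ⇒  fm × (0.13 − 1) = −0.2806  ⇒  fm = 0.32.

0.32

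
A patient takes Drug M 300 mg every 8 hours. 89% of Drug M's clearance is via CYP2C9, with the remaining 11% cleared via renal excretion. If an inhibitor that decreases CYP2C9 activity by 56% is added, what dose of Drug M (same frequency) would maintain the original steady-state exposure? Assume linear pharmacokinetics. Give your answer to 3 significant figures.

The CYP2C9 pathway (89% of clearance) falls to 0.44× activity: 0.89 × 0.44 = 0.3916.
Non-CYP routes (11%) are unchanged.
Relative clearance = 0.3916 + 0.11 = 0.5016.
To maintain the same steady-state level, dose must scale with clearance: new dose = 300 × 0.5016 = 150 mg.

150 mg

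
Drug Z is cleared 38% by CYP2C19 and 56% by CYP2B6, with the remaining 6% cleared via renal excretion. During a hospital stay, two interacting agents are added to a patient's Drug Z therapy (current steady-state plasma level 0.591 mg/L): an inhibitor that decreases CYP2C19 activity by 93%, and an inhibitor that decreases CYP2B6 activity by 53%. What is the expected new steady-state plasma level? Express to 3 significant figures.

1.69 mg/L

The CYP2C19 pathway (38% of clearance) drops to 0.07× activity: 0.38 × 0.07 = 0.0266.
The CYP2B6 pathway (56% of clearance) falls to 0.47× activity: 0.56 × 0.47 = 0.2632.
Non-CYP routes (6%) are unchanged.
Relative clearance = 0.0266 + 0.2632 + 0.06 = 0.3498.
Dividing the baseline by the relative clearance: 0.591 / 0.3498 = 1.69 mg/L.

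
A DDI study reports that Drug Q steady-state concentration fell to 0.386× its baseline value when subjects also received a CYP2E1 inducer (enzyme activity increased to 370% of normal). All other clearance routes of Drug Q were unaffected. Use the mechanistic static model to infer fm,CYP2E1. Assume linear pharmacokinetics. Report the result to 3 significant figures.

0.589

Write x for the fraction cleared via CYP2E1. The observed steady-state concentration change means clearance rose to 1/0.386 = 2.591 of baseline.
Setting x·3.7 + (1 − x) = 2.591 and solving: x = (2.591 − 1)/(3.7 − 1) = 0.589.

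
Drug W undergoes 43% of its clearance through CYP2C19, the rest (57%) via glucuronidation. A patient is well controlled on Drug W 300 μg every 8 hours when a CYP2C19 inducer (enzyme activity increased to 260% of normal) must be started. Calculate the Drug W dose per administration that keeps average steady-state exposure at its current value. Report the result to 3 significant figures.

506 μg

CYP2C19: 0.43 × 2.6 = 1.118
Other: 0.57 (unchanged)
New clearance relative to baseline: 1.118 + 0.57 = 1.688.
To maintain the same steady-state level, dose must scale with clearance: new dose = 300 × 1.688 = 506 μg.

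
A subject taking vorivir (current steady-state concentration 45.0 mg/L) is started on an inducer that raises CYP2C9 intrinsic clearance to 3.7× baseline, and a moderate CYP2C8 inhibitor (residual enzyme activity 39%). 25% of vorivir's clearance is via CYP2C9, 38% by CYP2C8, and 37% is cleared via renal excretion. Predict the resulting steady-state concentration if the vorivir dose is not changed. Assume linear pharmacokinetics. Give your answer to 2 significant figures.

31 mg/L

The CYP2C9 pathway (25% of clearance) increases to 3.7× activity: 0.25 × 3.7 = 0.925.
The CYP2C8 pathway (38% of clearance) is reduced to 0.39× activity: 0.38 × 0.39 = 0.1482.
The remaining 37% of clearance is unaffected.
CL_new/CL_old = 0.925 + 0.1482 + 0.37 = 1.4432.
Dividing the baseline by the relative clearance: 45.0 / 1.4432 = 31 mg/L.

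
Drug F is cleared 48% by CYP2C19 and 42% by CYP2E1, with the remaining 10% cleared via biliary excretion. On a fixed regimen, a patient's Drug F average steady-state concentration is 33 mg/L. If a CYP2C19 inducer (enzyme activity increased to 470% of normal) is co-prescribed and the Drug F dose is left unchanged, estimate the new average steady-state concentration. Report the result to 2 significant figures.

The CYP2C19 pathway (48% of clearance) is boosted to 4.7× activity: 0.48 × 4.7 = 2.256.
CYP2E1 (42%) and the residual 10% are unaffected.
Relative clearance = 2.256 + 0.42 + 0.1 = 2.776.
New average steady-state concentration = baseline ÷ relative clearance = 33 / 2.776 = 12 mg/L.

12 mg/L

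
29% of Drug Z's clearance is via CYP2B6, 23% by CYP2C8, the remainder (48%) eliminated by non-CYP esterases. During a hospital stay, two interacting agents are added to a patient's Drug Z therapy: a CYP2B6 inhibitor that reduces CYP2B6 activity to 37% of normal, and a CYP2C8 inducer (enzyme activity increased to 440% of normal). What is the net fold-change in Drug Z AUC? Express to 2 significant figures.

The CYP2B6 pathway (29% of clearance) drops to 0.37× activity: 0.29 × 0.37 = 0.1073.
The CYP2C8 pathway (23% of clearance) increases to 4.4× activity: 0.23 × 4.4 = 1.012.
Non-CYP routes (48%) are unchanged.
New clearance relative to baseline: 0.1073 + 1.012 + 0.48 = 1.5993.
Net AUC ratio = 1 / 1.5993 = 0.63.

0.63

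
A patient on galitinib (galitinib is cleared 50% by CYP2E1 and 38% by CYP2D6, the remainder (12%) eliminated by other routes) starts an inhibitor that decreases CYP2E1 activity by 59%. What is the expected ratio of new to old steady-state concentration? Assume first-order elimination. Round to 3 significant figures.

The CYP2E1 pathway (50% of clearance) drops to 0.41× activity: 0.5 × 0.41 = 0.205.
CYP2D6 (38%) and the residual 12% are unaffected.
New clearance relative to baseline: 0.205 + 0.38 + 0.12 = 0.705.
Steady-state concentration ratio = CL_old/CL_new = 1 / 0.705 = 1.42.

1.42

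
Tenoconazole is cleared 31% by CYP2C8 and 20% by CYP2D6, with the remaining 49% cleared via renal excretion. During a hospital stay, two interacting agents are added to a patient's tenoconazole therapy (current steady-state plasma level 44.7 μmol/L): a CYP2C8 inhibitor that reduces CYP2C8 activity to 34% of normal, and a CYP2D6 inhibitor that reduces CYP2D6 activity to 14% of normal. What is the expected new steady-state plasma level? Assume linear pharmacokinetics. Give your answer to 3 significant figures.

71.7 μmol/L

CYP2C8: 0.31 × 0.34 = 0.1054
CYP2D6: 0.2 × 0.14 = 0.028
Other: 0.49 (unchanged)
Relative clearance = 0.1054 + 0.028 + 0.49 = 0.6234.
Steady-state plasma level ∝ 1/CL: new value = 44.7 / 0.6234 = 71.7 μmol/L.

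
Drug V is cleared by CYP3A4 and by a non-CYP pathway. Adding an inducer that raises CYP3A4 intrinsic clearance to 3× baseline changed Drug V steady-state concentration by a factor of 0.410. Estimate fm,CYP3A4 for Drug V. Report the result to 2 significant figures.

0.72

Let x = fm,CYP3A4. Because steady-state concentration ∝ 1/CL, relative clearance rose to 1/0.410 = 2.439.
Only the CYP3A4 route changed, so 2.439 = x·3 + (1 − x), giving x = 0.72.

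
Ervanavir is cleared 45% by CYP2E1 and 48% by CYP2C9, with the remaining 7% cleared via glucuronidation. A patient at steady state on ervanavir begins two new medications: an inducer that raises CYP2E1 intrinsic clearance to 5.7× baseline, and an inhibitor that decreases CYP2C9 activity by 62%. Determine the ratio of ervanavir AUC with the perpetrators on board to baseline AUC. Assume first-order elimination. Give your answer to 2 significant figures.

The CYP2E1 pathway (45% of clearance) increases to 5.7× activity: 0.45 × 5.7 = 2.565.
The CYP2C9 pathway (48% of clearance) drops to 0.38× activity: 0.48 × 0.38 = 0.1824.
The remaining 7% of clearance is unaffected.
Relative clearance = 2.565 + 0.1824 + 0.07 = 2.8174.
Net AUC ratio = 1 / 2.8174 = 0.35.

0.35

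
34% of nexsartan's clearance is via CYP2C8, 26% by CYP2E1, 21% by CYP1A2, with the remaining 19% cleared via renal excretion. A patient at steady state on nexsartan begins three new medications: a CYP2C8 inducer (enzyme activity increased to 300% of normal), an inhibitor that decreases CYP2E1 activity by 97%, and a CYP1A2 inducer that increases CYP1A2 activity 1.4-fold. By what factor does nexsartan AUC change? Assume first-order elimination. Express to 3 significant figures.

0.661

The CYP2C8 pathway (34% of clearance) rises to 3× activity: 0.34 × 3 = 1.02.
The CYP2E1 pathway (26% of clearance) falls to 0.03× activity: 0.26 × 0.03 = 0.0078.
The CYP1A2 pathway (21% of clearance) is boosted to 1.4× activity: 0.21 × 1.4 = 0.294.
Non-CYP routes (19%) are unchanged.
New clearance relative to baseline: 1.02 + 0.0078 + 0.294 + 0.19 = 1.5118.
Because AUC varies inversely with clearance, the combined effect is 1 / 1.5118 = 0.661.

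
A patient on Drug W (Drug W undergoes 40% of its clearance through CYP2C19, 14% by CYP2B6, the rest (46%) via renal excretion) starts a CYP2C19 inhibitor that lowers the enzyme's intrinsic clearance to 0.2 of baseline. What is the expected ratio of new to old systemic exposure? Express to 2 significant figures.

CYP2C19: 0.4 × 0.2 = 0.08
CYP2B6: 0.14 (unchanged)
Other: 0.46 (unchanged)
CL_new/CL_old = 0.08 + 0.14 + 0.46 = 0.68.
Systemic exposure is inversely proportional to clearance, so the fold-change is 1 / 0.68 = 1.5.

1.5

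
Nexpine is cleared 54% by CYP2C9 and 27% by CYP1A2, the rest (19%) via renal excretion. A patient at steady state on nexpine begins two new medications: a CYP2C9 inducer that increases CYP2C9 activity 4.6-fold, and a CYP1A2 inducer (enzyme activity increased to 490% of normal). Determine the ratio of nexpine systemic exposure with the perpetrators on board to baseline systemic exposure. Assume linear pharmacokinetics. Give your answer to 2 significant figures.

0.25

The CYP2C9 pathway (54% of clearance) rises to 4.6× activity: 0.54 × 4.6 = 2.484.
The CYP1A2 pathway (27% of clearance) rises to 4.9× activity: 0.27 × 4.9 = 1.323.
The remaining 19% of clearance is unaffected.
New clearance relative to baseline: 2.484 + 1.323 + 0.19 = 3.997.
Because systemic exposure varies inversely with clearance, the combined effect is 1 / 3.997 = 0.25.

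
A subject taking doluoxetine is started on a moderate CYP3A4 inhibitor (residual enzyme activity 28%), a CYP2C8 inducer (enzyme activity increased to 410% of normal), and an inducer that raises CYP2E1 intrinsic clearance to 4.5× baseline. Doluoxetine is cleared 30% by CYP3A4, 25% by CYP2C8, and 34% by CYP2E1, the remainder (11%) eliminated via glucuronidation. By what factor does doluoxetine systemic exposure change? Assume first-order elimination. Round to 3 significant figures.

0.364

CYP3A4: 0.3 × 0.28 = 0.084
CYP2C8: 0.25 × 4.1 = 1.025
CYP2E1: 0.34 × 4.5 = 1.53
Other: 0.11 (unchanged)
New clearance relative to baseline: 0.084 + 1.025 + 1.53 + 0.11 = 2.749.
Net systemic exposure ratio = 1 / 2.749 = 0.364.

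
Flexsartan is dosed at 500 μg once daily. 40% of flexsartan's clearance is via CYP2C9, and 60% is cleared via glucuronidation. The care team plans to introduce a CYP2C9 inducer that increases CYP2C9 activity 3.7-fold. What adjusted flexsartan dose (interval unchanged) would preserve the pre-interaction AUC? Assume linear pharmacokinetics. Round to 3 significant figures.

1.04 × 10³ μg

The CYP2C9 pathway (40% of clearance) rises to 3.7× activity: 0.4 × 3.7 = 1.48.
Non-CYP routes (60%) are unchanged.
New clearance relative to baseline: 1.48 + 0.6 = 2.08.
Css,avg = (dose rate)/CL, so holding Css fixed requires dose ∝ CL: 500 × 2.08 = 1.04 × 10³ μg.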